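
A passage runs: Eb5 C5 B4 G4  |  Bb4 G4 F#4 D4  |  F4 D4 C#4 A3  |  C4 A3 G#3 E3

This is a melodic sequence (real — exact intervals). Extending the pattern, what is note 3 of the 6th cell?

Grouping in 4s, the 3rd note of each cell is B4, F#4, C#4, G#3.
Carrying that down a 4th forward: D#3 → A#2.

A#2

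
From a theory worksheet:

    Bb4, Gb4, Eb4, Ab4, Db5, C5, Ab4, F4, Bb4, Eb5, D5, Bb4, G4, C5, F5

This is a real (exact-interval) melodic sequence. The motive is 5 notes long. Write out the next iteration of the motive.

The 5-note cells begin on Bb4, C5, D5 — each up a 2nd from the last.
Statement 4 starts on E5 and keeps the same exact contour: E5 C5 A4 D5 G5.

E5 C5 A4 D5 G5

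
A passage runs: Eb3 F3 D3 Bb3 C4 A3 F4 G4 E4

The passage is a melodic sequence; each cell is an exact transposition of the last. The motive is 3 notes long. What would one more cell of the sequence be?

Unit = 3 notes; the statements start on Eb3, Bb3, F4, moving up a 5th each time.
So cell 4 is C5 D5 B4.

C5 D5 B4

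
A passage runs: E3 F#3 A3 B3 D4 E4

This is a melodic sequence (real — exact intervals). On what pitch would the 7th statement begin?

The 2-note cells begin on E3, A3, D4 — each up a 4th from the last.
Extending the heads up a 4th: G4 → C5 → F5 → Bb5.

Bb5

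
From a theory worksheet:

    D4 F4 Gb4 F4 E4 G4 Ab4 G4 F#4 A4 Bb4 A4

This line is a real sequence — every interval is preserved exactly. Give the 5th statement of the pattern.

The 4-note cells begin on D4, E4, F#4 — each up a 2nd from the last.
Carrying on: G#4 → A#4.
So cell 5 is A#4 C#5 D5 C#5.

A#4 C#5 D5 C#5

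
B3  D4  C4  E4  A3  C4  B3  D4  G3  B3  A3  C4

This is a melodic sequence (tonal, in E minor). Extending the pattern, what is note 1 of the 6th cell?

With 4-note cells, note 1 of each statement runs B3, A3, G3.
Carrying that down a 2nd forward: F#3 → E3 → D3.

D3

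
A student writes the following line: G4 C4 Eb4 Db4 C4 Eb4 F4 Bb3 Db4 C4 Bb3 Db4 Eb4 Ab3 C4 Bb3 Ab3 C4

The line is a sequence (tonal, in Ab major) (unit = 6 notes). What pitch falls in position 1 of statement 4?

The unit is 6 notes. Position-1 pitches of the 3 shown cells: G4, F4, Eb4.
One more down a 2nd gives Db4.

Db4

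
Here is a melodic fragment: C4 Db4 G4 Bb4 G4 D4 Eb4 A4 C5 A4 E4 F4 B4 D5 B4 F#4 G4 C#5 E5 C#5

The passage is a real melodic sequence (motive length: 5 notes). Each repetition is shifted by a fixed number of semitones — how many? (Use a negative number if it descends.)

Taking 5-note groups, the heads are C4, D4, E4, F#4: the pattern moves up a 2nd.
C4→D4 is 62 − 60 = 2 semitones.

2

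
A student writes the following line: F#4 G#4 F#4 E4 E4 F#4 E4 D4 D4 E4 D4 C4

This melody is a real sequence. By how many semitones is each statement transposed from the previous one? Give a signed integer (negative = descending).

-2

With a 4-note motive the entries are F#4, E4, D4, each down a 2nd from the previous.
F#4 to E4 spans -2 semitones.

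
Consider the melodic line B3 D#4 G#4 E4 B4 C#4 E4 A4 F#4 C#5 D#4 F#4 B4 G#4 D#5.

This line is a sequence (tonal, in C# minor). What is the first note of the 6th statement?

Taking 5-note groups, the heads are B3, C#4, D#4: the pattern moves up a 2nd.
Extending the heads up a 2nd: E4 → F#4 → G#4.

G#4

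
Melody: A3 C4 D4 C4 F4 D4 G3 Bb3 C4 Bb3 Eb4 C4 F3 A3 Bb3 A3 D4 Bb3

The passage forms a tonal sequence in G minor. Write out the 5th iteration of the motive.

With a 6-note motive the entries are A3, G3, F3, each down a 2nd from the previous.
Continuing the starts: Eb3 → D3.
From D3 the diatonic shape gives D3 F3 G3 F3 Bb3 G3.

D3 F3 G3 F3 Bb3 G3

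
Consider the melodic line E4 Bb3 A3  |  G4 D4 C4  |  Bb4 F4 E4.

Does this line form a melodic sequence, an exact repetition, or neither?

Each 3-note cell is the previous one transposed up a 3rd.

sequence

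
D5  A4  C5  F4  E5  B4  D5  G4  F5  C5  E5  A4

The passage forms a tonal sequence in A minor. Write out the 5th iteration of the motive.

Unit = 4 notes; the statements start on D5, E5, F5, moving up a 2nd each time.
Carrying on: G5 → A5.
From A5 the diatonic shape gives A5 E5 G5 C5.

A5 E5 G5 C5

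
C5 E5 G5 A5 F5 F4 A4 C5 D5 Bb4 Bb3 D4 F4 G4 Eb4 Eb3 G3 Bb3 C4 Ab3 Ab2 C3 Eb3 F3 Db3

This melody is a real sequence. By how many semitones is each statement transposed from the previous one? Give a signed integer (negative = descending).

Unit = 5 notes; the statements start on C5, F4, Bb3, Eb3, Ab2, moving down a 5th each time.
C5 to F4 spans -7 semitones.

-7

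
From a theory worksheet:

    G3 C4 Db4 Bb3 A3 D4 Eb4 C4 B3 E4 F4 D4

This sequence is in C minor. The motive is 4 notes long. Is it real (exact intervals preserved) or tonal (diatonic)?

Each cell has the same semitone pattern (5, 1, -3) — intervals are preserved exactly.
And Db4 lies outside C minor, so the sequence is real rather than tonal.

real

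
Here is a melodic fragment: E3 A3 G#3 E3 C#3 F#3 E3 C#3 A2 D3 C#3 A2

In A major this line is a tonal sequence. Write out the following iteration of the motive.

F#2 B2 A2 F#2

With a 4-note motive the entries are E3, C#3, A2, each down a 3rd from the previous.
From F#2 the diatonic shape gives F#2 B2 A2 F#2.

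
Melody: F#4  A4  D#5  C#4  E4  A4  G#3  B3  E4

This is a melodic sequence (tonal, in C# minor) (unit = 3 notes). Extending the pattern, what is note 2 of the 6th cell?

G#2

With 3-note cells, note 2 of each statement runs A4, E4, B3.
Carrying that down a 4th forward: F#3 → C#3 → G#2.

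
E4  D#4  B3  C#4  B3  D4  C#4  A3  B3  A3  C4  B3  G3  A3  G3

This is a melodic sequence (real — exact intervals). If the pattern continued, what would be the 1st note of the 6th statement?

Gb3

With 5-note cells, note 1 of each statement runs E4, D4, C4.
Each moves down a 2nd. Continuing: Bb3 → Ab3 → Gb3.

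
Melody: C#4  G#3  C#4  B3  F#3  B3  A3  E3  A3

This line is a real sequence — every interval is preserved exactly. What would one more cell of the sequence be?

G3 D3 G3

With a 3-note motive the entries are C#4, B3, A3, each down a 2nd from the previous.
From G3 the exact shape gives G3 D3 G3.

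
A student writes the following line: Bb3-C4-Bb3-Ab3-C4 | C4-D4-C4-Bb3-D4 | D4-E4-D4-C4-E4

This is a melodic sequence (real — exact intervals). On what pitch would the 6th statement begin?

Unit = 5 notes; the statements start on Bb3, C4, D4, moving up a 2nd each time.
Extending the heads up a 2nd: E4 → F#4 → G#4.

G#4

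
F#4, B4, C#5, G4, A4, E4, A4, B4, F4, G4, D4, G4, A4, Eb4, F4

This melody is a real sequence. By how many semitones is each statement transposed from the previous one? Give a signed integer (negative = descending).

The 5-note cells begin on F#4, E4, D4 — each down a 2nd from the last.
F#4 to E4 spans -2 semitones.

-2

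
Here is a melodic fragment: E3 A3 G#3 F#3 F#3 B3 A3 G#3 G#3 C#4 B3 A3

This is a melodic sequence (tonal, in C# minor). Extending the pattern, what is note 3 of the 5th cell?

With 4-note cells, note 3 of each statement runs G#3, A3, B3.
Each moves up a 2nd. Continuing: C#4 → D#4.

D#4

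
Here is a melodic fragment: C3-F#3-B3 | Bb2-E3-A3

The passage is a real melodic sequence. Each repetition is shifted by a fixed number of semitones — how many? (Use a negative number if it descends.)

-2

The 3-note cells begin on C3, Bb2 — each down a 2nd from the last.
C3→Bb2 is 46 − 48 = -2 semitones.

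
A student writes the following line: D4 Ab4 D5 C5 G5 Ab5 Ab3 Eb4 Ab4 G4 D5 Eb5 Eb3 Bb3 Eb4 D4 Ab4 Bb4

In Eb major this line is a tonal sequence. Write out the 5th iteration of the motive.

The 6-note cells begin on D4, Ab3, Eb3 — each down a 4th from the last.
Extending down a 4th: Bb2 → F2.
So cell 5 is F2 C3 F3 Eb3 Bb3 C4.

F2 C3 F3 Eb3 Bb3 C4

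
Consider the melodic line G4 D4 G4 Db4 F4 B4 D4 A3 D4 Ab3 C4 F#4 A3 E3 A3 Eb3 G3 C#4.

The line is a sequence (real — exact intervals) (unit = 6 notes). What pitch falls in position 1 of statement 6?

The unit is 6 notes. Position-1 pitches of the 3 shown cells: G4, D4, A3.
Each moves down a 4th. Continuing: E3 → B2 → F#2.

F#2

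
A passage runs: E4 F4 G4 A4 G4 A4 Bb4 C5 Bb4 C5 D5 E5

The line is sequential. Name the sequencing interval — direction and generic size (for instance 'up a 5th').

Taking 4-note groups, the heads are E4, G4, Bb4: the pattern moves up a 3rd.
E4 to G4 is up a 3rd.

up a 3rd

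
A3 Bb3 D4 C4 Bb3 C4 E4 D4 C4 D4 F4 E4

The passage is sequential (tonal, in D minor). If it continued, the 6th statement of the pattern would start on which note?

F4

Taking 4-note groups, the heads are A3, Bb3, C4: the pattern moves up a 2nd.
Extending the heads up a 2nd: D4 → E4 → F4.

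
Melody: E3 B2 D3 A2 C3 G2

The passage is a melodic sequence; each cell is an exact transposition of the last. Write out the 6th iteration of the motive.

Unit = 2 notes; the statements start on E3, D3, C3, moving down a 2nd each time.
Carrying on: Bb2 → Ab2 → Gb2.
From Gb2 the exact shape gives Gb2 Db2.

Gb2 Db2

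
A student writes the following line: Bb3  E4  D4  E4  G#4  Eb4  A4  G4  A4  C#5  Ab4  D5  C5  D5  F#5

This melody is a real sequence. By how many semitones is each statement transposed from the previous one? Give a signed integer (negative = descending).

Unit = 5 notes; the statements start on Bb3, Eb4, Ab4, moving up a 4th each time.
Bb3→Eb4 is 63 − 58 = 5 semitones.

5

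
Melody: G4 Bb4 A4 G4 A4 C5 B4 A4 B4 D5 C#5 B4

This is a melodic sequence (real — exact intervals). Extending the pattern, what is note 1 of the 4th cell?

Grouping in 4s, the 1st note of each cell is G4, A4, B4.
Each moves up a 2nd; the next is C#5.

C#5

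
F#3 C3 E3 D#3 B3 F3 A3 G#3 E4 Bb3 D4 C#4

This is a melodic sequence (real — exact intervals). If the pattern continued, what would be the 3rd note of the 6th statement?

F5

With 4-note cells, note 3 of each statement runs E3, A3, D4.
Extending up a 4th: G4 → C5 → F5.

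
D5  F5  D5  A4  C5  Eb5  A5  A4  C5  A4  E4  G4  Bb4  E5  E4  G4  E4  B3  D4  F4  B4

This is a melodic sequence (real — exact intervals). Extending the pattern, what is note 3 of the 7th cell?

G#2

With 7-note cells, note 3 of each statement runs D5, A4, E4.
Extending down a 4th: B3 → F#3 → C#3 → G#2.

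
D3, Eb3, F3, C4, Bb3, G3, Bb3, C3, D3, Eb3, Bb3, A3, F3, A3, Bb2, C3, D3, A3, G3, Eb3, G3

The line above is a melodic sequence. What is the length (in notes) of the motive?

7

There are 21 notes; a 7-note unit gives 3 cells:
D3 Eb3 F3 C4 Bb3 G3 Bb3 | C3 D3 Eb3 Bb3 A3 F3 A3 | Bb2 C3 D3 A3 G3 Eb3 G3
That's a consistent down a 2nd shift per cell, and no other grouping gives one.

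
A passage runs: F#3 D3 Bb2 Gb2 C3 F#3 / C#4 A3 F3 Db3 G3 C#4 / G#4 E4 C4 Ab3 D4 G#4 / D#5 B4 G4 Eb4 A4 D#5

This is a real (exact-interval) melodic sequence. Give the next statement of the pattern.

A#5 F#5 D5 Bb4 E5 A#5

Taking 6-note groups, the heads are F#3, C#4, G#4, D#5: the pattern moves up a 5th.
From A#5 the exact shape gives A#5 F#5 D5 Bb4 E5 A#5.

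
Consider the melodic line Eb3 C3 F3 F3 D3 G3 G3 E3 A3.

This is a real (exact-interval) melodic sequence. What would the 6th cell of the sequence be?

Taking 3-note groups, the heads are Eb3, F3, G3: the pattern moves up a 2nd.
Extending up a 2nd: A3 → B3 → C#4.
Statement 6 starts on C#4 and keeps the same exact contour: C#4 A#3 D#4.

C#4 A#3 D#4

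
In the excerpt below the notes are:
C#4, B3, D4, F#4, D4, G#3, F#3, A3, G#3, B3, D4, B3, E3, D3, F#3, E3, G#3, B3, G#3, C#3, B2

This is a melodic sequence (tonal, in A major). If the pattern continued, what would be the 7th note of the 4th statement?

Grouping in 7s, the 7th note of each cell is F#3, D3, B2.
From B2, down a 3rd gives G#2.

G#2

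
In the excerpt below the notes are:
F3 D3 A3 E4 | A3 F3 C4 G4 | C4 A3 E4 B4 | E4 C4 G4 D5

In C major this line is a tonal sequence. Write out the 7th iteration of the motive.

D5 B4 F5 C6

Unit = 4 notes; the statements start on F3, A3, C4, E4, moving up a 3rd each time.
Continuing the starts: G4 → B4 → D5.
Statement 7 starts on D5 and keeps the same diatonic contour: D5 B4 F5 C6.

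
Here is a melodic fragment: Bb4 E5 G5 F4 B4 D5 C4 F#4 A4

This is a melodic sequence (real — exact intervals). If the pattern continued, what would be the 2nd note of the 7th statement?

With 3-note cells, note 2 of each statement runs E5, B4, F#4.
Carrying that down a 4th forward: C#4 → G#3 → D#3 → A#2.

A#2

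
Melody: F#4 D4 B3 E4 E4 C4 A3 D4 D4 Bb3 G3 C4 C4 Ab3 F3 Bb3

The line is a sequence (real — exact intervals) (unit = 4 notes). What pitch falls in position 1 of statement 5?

Bb3

Grouping in 4s, the 1st note of each cell is F#4, E4, D4, C4.
Each moves down a 2nd; the next is Bb3.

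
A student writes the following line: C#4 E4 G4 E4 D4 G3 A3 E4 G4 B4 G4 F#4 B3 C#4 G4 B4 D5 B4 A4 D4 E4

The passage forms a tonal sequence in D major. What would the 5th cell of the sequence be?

Unit = 7 notes; the statements start on C#4, E4, G4, moving up a 3rd each time.
Continuing the starts: B4 → D5.
So cell 5 is D5 F#5 A5 F#5 E5 A4 B4.

D5 F#5 A5 F#5 E5 A4 B4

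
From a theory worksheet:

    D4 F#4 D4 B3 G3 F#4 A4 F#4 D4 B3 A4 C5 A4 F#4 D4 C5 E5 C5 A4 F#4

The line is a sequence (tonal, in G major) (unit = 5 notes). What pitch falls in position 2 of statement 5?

G5

With 5-note cells, note 2 of each statement runs F#4, A4, C5, E5.
One more up a 3rd gives G5.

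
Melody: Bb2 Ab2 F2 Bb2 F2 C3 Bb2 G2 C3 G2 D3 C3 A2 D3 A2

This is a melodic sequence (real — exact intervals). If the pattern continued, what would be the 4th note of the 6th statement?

The unit is 5 notes. Position-4 pitches of the 3 shown cells: Bb2, C3, D3.
Each moves up a 2nd. Continuing: E3 → F#3 → G#3.

G#3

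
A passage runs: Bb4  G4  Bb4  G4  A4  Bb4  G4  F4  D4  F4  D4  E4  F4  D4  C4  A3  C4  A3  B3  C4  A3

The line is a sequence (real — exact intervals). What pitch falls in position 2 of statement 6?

The unit is 7 notes. Position-2 pitches of the 3 shown cells: G4, D4, A3.
Carrying that down a 4th forward: E3 → B2 → F#2.

F#2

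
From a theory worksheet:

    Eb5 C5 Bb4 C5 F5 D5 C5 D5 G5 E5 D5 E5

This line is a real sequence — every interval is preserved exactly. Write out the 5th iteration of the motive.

Taking 4-note groups, the heads are Eb5, F5, G5: the pattern moves up a 2nd.
Carrying on: A5 → B5.
From B5 the exact shape gives B5 G#5 F#5 G#5.

B5 G#5 F#5 G#5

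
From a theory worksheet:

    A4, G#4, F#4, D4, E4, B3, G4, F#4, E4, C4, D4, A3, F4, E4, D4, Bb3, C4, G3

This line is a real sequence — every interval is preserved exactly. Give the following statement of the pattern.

With a 6-note motive the entries are A4, G4, F4, each down a 2nd from the previous.
From Eb4 the exact shape gives Eb4 D4 C4 Ab3 Bb3 F3.

Eb4 D4 C4 Ab3 Bb3 F3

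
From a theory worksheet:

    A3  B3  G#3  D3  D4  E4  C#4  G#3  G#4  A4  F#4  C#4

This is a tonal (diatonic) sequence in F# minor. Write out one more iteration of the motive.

With a 4-note motive the entries are A3, D4, G#4, each up a 4th from the previous.
So cell 4 is C#5 D5 B4 F#4.

C#5 D5 B4 F#4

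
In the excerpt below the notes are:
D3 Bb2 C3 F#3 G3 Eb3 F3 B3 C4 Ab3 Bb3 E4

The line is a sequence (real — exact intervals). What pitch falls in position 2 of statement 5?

Grouping in 4s, the 2nd note of each cell is Bb2, Eb3, Ab3.
Carrying that up a 4th forward: Db4 → Gb4.

Gb4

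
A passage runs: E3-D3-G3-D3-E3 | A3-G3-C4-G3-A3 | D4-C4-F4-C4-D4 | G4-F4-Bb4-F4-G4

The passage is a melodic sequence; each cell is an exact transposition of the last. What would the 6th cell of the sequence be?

The 5-note cells begin on E3, A3, D4, G4 — each up a 4th from the last.
Extending up a 4th: C5 → F5.
So cell 6 is F5 Eb5 Ab5 Eb5 F5.

F5 Eb5 Ab5 Eb5 F5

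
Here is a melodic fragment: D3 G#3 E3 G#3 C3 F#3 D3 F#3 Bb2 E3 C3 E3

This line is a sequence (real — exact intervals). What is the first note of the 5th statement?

Gb2

Unit = 4 notes; the statements start on D3, C3, Bb2, moving down a 2nd each time.
Continuing: Ab2 → Gb2. Statement 5 starts on Gb2.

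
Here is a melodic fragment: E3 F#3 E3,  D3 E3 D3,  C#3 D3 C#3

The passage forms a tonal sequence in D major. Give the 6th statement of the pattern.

G2 A2 G2

With a 3-note motive the entries are E3, D3, C#3, each down a 2nd from the previous.
Continuing the starts: B2 → A2 → G2.
So cell 6 is G2 A2 G2.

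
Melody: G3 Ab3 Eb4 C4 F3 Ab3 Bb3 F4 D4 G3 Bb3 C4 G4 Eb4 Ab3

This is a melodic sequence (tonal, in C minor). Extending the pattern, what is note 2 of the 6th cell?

The unit is 5 notes. Position-2 pitches of the 3 shown cells: Ab3, Bb3, C4.
Extending up a 2nd: D4 → Eb4 → F4.

F4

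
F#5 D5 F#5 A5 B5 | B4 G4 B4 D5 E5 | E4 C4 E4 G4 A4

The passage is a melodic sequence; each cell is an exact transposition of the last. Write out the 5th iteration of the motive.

Taking 5-note groups, the heads are F#5, B4, E4: the pattern moves down a 5th.
Extending down a 5th: A3 → D3.
So cell 5 is D3 Bb2 D3 F3 G3.

D3 Bb2 D3 F3 G3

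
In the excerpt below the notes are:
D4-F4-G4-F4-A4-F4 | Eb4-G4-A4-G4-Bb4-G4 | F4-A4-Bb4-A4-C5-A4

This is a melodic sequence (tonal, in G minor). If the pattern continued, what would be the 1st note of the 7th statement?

C5

Grouping in 6s, the 1st note of each cell is D4, Eb4, F4.
Extending up a 2nd: G4 → A4 → Bb4 → C5.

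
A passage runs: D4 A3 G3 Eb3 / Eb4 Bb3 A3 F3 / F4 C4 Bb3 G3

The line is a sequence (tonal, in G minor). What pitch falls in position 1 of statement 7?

C5

The unit is 4 notes. Position-1 pitches of the 3 shown cells: D4, Eb4, F4.
Each moves up a 2nd. Continuing: G4 → A4 → Bb4 → C5.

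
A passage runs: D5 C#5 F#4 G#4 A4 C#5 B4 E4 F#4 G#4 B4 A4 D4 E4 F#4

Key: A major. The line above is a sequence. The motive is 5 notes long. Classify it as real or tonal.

Every note is diatonic to A major.
Cell 1 has -1 semitones from note 1 to 2, but cell 2 has -2 — the interval quality changes while the contour stays the same, which is the hallmark of a tonal sequence.

tonal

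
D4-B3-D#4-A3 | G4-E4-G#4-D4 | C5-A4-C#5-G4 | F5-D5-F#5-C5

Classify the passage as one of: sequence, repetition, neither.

sequence

Each 4-note cell is the previous one transposed up a 4th.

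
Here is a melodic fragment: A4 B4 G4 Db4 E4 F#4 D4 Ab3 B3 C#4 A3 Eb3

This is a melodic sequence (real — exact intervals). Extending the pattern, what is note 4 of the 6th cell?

The unit is 4 notes. Position-4 pitches of the 3 shown cells: Db4, Ab3, Eb3.
Each moves down a 4th. Continuing: Bb2 → F2 → C2.

C2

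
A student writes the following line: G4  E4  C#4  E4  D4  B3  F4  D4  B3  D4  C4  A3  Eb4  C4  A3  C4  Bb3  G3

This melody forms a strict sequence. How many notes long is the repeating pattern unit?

18 notes total. Splitting into 3 groups of 6:
G4 E4 C#4 E4 D4 B3 | F4 D4 B3 D4 C4 A3 | Eb4 C4 A3 C4 Bb3 G3
That's a consistent down a 2nd shift per cell, and no other grouping gives one.

6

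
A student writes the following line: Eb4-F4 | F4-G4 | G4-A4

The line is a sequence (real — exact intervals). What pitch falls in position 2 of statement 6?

Grouping in 2s, the 2nd note of each cell is F4, G4, A4.
Each moves up a 2nd. Continuing: B4 → C#5 → D#5.

D#5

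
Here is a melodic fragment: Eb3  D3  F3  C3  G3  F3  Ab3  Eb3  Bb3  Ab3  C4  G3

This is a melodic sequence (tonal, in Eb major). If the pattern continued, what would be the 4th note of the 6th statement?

F4

The unit is 4 notes. Position-4 pitches of the 3 shown cells: C3, Eb3, G3.
Extending up a 3rd: Bb3 → D4 → F4.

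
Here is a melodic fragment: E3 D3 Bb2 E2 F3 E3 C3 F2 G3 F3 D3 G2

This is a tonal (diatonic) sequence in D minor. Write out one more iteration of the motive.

The 4-note cells begin on E3, F3, G3 — each up a 2nd from the last.
From A3 the diatonic shape gives A3 G3 E3 A2.

A3 G3 E3 A2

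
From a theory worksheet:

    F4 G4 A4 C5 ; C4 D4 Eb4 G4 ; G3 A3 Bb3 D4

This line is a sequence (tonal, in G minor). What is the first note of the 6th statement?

Eb2

Unit = 4 notes; the statements start on F4, C4, G3, moving down a 4th each time.
Continuing: D3 → A2 → Eb2. Statement 6 starts on Eb2.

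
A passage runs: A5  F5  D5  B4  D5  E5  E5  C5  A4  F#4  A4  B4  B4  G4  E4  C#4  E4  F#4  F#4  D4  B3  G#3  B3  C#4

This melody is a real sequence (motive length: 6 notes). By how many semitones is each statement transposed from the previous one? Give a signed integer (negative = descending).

-5

The 6-note cells begin on A5, E5, B4, F#4 — each down a 4th from the last.
Counting half-steps from A5 to E5: -5.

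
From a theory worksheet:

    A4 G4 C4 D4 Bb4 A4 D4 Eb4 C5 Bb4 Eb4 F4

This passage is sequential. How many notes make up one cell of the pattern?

4

Try groups of 4 (3 cells in 12 notes):
A4 G4 C4 D4 | Bb4 A4 D4 Eb4 | C5 Bb4 Eb4 F4
That's a consistent up a 2nd shift per cell, and no other grouping gives one.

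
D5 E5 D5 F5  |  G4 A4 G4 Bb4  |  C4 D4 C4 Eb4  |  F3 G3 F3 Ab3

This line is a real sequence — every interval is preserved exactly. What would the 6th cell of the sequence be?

The 4-note cells begin on D5, G4, C4, F3 — each down a 5th from the last.
Extending down a 5th: Bb2 → Eb2.
From Eb2 the exact shape gives Eb2 F2 Eb2 Gb2.

Eb2 F2 Eb2 Gb2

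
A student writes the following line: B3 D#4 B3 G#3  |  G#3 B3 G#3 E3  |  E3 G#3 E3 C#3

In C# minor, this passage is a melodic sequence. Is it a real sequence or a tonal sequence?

Every note is diatonic to C# minor.
Cell 1 has +4 semitones from note 1 to 2, but cell 2 has +3 — the interval quality changes while the contour stays the same, which is the hallmark of a tonal sequence.

tonal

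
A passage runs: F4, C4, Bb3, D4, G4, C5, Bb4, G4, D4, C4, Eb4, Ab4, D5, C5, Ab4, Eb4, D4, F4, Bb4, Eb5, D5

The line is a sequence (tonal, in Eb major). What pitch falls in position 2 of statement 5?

With 7-note cells, note 2 of each statement runs C4, D4, Eb4.
Each moves up a 2nd. Continuing: F4 → G4.

G4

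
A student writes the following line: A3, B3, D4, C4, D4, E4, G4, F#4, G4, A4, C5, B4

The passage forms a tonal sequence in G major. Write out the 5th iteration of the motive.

F#5 G5 B5 A5

Unit = 4 notes; the statements start on A3, D4, G4, moving up a 4th each time.
Carrying on: C5 → F#5.
Statement 5 starts on F#5 and keeps the same diatonic contour: F#5 G5 B5 A5.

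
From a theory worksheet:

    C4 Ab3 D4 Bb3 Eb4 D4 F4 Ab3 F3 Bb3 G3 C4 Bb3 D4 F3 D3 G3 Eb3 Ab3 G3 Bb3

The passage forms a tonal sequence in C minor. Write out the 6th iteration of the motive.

G2 Eb2 Ab2 F2 Bb2 Ab2 C3

With a 7-note motive the entries are C4, Ab3, F3, each down a 3rd from the previous.
Carrying on: D3 → Bb2 → G2.
So cell 6 is G2 Eb2 Ab2 F2 Bb2 Ab2 C3.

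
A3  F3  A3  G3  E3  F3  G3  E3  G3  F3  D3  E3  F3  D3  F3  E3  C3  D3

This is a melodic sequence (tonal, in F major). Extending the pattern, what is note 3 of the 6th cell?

Grouping in 6s, the 3rd note of each cell is A3, G3, F3.
Extending down a 2nd: E3 → D3 → C3.

C3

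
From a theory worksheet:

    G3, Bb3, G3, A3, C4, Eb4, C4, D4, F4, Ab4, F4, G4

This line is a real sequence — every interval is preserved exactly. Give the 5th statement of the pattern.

Eb5 Gb5 Eb5 F5

Taking 4-note groups, the heads are G3, C4, F4: the pattern moves up a 4th.
Continuing the starts: Bb4 → Eb5.
From Eb5 the exact shape gives Eb5 Gb5 Eb5 F5.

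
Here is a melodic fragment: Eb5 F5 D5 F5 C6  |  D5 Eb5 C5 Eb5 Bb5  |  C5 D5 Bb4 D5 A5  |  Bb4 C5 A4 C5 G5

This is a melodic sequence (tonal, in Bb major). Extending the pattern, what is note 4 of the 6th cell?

A4

The unit is 5 notes. Position-4 pitches of the 4 shown cells: F5, Eb5, D5, C5.
Each moves down a 2nd. Continuing: Bb4 → A4.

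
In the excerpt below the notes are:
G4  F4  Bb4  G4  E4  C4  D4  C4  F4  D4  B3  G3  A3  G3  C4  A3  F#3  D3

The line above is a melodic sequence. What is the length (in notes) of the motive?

6

Try groups of 6 (3 cells in 18 notes):
G4 F4 Bb4 G4 E4 C4 | D4 C4 F4 D4 B3 G3 | A3 G3 C4 A3 F#3 D3
That's a consistent down a 4th shift per cell, and no other grouping gives one.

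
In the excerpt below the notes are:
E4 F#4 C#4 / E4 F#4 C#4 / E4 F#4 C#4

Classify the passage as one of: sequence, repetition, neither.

repetition

Each 3-note cell is identical (E4 F#4 C#4), restated at the same pitch.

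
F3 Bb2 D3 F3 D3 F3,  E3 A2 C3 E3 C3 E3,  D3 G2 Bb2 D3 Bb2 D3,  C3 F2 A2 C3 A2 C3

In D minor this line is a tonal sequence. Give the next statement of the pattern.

Taking 6-note groups, the heads are F3, E3, D3, C3: the pattern moves down a 2nd.
From Bb2 the diatonic shape gives Bb2 E2 G2 Bb2 G2 Bb2.

Bb2 E2 G2 Bb2 G2 Bb2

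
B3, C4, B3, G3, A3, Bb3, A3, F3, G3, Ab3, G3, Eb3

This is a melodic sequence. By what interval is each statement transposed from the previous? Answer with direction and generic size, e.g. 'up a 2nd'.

With a 4-note motive the entries are B3, A3, G3, each down a 2nd from the previous.
B3 to A3 is down a 2nd.

down a 2nd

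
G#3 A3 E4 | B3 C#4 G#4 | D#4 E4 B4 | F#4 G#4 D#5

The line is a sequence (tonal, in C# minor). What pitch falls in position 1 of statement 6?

The unit is 3 notes. Position-1 pitches of the 4 shown cells: G#3, B3, D#4, F#4.
Extending up a 3rd: A4 → C#5.

C#5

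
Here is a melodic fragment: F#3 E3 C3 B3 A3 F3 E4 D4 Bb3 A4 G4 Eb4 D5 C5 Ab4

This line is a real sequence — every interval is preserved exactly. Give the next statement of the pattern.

G5 F5 Db5

With a 3-note motive the entries are F#3, B3, E4, A4, D5, each up a 4th from the previous.
From G5 the exact shape gives G5 F5 Db5.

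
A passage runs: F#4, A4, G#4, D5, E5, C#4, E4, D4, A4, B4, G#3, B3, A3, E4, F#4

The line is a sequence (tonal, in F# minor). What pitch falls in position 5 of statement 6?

With 5-note cells, note 5 of each statement runs E5, B4, F#4.
Carrying that down a 4th forward: C#4 → G#3 → D3.

D3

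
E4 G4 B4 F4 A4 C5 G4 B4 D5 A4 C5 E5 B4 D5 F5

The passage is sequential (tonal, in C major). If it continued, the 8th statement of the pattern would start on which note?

E5

Taking 3-note groups, the heads are E4, F4, G4, A4, B4: the pattern moves up a 2nd.
Extending the heads up a 2nd: C5 → D5 → E5.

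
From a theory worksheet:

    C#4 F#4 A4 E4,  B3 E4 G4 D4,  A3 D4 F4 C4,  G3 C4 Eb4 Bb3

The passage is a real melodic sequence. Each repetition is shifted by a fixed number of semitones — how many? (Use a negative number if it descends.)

The 4-note cells begin on C#4, B3, A3, G3 — each down a 2nd from the last.
Counting half-steps from C#4 to B3: -2.

-2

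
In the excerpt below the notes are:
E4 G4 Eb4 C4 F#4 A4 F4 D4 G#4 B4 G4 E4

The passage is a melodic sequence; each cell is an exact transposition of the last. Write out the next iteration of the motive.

Unit = 4 notes; the statements start on E4, F#4, G#4, moving up a 2nd each time.
From A#4 the exact shape gives A#4 C#5 A4 F#4.

A#4 C#5 A4 F#4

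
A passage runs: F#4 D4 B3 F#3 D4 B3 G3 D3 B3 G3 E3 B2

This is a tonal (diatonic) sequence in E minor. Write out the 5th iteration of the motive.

The 4-note cells begin on F#4, D4, B3 — each down a 3rd from the last.
Extending down a 3rd: G3 → E3.
So cell 5 is E3 C3 A2 E2.

E3 C3 A2 E2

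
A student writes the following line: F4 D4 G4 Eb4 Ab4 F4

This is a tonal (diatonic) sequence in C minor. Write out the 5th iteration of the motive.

Taking 2-note groups, the heads are F4, G4, Ab4: the pattern moves up a 2nd.
Continuing the starts: Bb4 → C5.
So cell 5 is C5 Ab4.

C5 Ab4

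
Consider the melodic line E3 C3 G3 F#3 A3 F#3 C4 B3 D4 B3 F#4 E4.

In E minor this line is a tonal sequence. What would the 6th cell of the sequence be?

F#5 D5 A5 G5

With a 4-note motive the entries are E3, A3, D4, each up a 4th from the previous.
Carrying on: G4 → C5 → F#5.
Statement 6 starts on F#5 and keeps the same diatonic contour: F#5 D5 A5 G5.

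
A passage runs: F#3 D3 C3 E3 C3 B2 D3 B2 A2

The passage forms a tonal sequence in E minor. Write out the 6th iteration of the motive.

Unit = 3 notes; the statements start on F#3, E3, D3, moving down a 2nd each time.
Continuing the starts: C3 → B2 → A2.
Statement 6 starts on A2 and keeps the same diatonic contour: A2 F#2 E2.

A2 F#2 E2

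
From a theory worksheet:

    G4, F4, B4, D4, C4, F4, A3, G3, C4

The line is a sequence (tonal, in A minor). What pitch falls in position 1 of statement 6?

Grouping in 3s, the 1st note of each cell is G4, D4, A3.
Carrying that down a 4th forward: E3 → B2 → F2.

F2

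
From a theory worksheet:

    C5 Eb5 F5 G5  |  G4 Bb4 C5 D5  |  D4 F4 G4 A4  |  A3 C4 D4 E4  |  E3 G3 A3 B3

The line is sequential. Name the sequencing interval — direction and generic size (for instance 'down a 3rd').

down a 4th

The 4-note cells begin on C5, G4, D4, A3, E3 — each down a 4th from the last.
C5 to G4 is down a 4th.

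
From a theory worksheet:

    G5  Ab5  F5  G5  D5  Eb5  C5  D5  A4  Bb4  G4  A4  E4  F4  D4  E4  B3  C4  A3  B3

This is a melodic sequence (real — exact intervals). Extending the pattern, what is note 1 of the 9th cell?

D#2

Grouping in 4s, the 1st note of each cell is G5, D5, A4, E4, B3.
Each moves down a 4th. Continuing: F#3 → C#3 → G#2 → D#2.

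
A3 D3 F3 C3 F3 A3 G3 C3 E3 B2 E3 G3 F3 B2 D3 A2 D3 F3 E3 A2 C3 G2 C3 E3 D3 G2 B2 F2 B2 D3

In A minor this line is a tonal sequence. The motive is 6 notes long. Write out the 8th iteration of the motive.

A2 D2 F2 C2 F2 A2

With a 6-note motive the entries are A3, G3, F3, E3, D3, each down a 2nd from the previous.
Carrying on: C3 → B2 → A2.
Statement 8 starts on A2 and keeps the same diatonic contour: A2 D2 F2 C2 F2 A2.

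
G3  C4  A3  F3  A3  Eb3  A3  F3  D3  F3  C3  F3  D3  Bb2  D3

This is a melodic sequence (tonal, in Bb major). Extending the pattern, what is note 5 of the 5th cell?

G2

Grouping in 5s, the 5th note of each cell is A3, F3, D3.
Each moves down a 3rd. Continuing: Bb2 → G2.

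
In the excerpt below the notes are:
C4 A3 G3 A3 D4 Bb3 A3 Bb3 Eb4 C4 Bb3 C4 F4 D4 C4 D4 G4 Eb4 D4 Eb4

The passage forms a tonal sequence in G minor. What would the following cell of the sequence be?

A4 F4 Eb4 F4

With a 4-note motive the entries are C4, D4, Eb4, F4, G4, each up a 2nd from the previous.
So cell 6 is A4 F4 Eb4 F4.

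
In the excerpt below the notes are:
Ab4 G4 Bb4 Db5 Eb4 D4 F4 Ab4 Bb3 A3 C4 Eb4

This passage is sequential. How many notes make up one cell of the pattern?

4

12 notes total. Splitting into 3 groups of 4:
Ab4 G4 Bb4 Db5 | Eb4 D4 F4 Ab4 | Bb3 A3 C4 Eb4
Every group is a transposition down a 4th of the one before; no shorter unit works.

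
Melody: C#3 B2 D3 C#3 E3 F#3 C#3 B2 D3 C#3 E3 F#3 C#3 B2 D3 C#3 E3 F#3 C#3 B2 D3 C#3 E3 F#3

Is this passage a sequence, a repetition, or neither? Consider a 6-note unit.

repetition

Each 6-note cell is identical (C#3 B2 D3 C#3 E3 F#3), restated at the same pitch.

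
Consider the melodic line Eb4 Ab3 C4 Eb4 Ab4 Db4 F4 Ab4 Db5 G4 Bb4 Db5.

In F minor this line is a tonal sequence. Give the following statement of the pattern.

G5 C5 Eb5 G5

With a 4-note motive the entries are Eb4, Ab4, Db5, each up a 4th from the previous.
Statement 4 starts on G5 and keeps the same diatonic contour: G5 C5 Eb5 G5.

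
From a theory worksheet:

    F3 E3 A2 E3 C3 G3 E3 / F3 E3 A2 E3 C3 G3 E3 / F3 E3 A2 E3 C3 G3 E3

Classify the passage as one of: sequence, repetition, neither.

repetition

Each 7-note cell is identical (F3 E3 A2 E3 C3 G3 E3), restated at the same pitch.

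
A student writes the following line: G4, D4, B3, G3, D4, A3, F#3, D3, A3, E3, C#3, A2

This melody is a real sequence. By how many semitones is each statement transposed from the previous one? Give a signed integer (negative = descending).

-5

Unit = 4 notes; the statements start on G4, D4, A3, moving down a 4th each time.
G4 to D4 spans -5 semitones.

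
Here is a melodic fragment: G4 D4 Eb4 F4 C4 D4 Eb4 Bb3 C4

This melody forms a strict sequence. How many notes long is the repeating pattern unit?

3

There are 9 notes; a 3-note unit gives 3 cells:
G4 D4 Eb4 | F4 C4 D4 | Eb4 Bb3 C4
That's a consistent down a 2nd shift per cell, and no other grouping gives one.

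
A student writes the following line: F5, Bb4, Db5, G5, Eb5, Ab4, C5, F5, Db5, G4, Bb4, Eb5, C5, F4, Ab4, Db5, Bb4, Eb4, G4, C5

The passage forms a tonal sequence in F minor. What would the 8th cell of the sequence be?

The 4-note cells begin on F5, Eb5, Db5, C5, Bb4 — each down a 2nd from the last.
Extending down a 2nd: Ab4 → G4 → F4.
So cell 8 is F4 Bb3 Db4 G4.

F4 Bb3 Db4 G4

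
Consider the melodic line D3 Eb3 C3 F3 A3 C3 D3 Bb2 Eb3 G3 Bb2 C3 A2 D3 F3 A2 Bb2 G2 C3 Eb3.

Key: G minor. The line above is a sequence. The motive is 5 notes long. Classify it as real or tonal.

tonal

Every note is diatonic to G minor.
Cell 1 has +1 semitones from note 1 to 2, but cell 2 has +2 — the interval quality changes while the contour stays the same, which is the hallmark of a tonal sequence.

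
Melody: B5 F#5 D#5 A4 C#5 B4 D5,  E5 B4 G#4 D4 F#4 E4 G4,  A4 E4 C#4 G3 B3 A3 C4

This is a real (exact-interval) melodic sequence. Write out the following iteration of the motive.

With a 7-note motive the entries are B5, E5, A4, each down a 5th from the previous.
From D4 the exact shape gives D4 A3 F#3 C3 E3 D3 F3.

D4 A3 F#3 C3 E3 D3 F3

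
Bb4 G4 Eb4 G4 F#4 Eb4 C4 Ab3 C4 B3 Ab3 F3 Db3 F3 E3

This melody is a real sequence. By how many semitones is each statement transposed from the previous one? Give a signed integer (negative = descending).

With a 5-note motive the entries are Bb4, Eb4, Ab3, each down a 5th from the previous.
Counting half-steps from Bb4 to Eb4: -7.

-7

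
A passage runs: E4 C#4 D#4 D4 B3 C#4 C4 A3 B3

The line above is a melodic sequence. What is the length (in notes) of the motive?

3

Try groups of 3 (3 cells in 9 notes):
E4 C#4 D#4 | D4 B3 C#4 | C4 A3 B3
That's a consistent down a 2nd shift per cell, and no other grouping gives one.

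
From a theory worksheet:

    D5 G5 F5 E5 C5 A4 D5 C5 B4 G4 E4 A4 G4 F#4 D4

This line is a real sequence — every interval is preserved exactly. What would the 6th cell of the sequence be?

C#3 F#3 E3 D#3 B2

The 5-note cells begin on D5, A4, E4 — each down a 4th from the last.
Continuing the starts: B3 → F#3 → C#3.
So cell 6 is C#3 F#3 E3 D#3 B2.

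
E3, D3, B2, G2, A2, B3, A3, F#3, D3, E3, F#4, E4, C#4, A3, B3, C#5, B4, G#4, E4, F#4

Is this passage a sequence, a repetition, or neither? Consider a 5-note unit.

sequence

Each 5-note cell is the previous one transposed up a 5th.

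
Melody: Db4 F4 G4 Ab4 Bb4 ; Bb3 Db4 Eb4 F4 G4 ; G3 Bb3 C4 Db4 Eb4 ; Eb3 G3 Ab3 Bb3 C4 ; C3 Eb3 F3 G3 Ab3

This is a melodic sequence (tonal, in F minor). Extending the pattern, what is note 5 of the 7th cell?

Db3

Grouping in 5s, the 5th note of each cell is Bb4, G4, Eb4, C4, Ab3.
Each moves down a 3rd. Continuing: F3 → Db3.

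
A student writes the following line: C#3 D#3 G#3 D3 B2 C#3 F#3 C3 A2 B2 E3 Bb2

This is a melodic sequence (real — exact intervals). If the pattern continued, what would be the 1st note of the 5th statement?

With 4-note cells, note 1 of each statement runs C#3, B2, A2.
Extending down a 2nd: G2 → F2.

F2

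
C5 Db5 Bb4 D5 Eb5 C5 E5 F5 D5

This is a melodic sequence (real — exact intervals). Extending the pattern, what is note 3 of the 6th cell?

G#5

Grouping in 3s, the 3rd note of each cell is Bb4, C5, D5.
Carrying that up a 2nd forward: E5 → F#5 → G#5.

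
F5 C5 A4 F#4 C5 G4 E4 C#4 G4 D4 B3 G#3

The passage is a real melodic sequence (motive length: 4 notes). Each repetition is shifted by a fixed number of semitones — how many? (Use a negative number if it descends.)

With a 4-note motive the entries are F5, C5, G4, each down a 4th from the previous.
F5→C5 is 72 − 77 = -5 semitones.

-5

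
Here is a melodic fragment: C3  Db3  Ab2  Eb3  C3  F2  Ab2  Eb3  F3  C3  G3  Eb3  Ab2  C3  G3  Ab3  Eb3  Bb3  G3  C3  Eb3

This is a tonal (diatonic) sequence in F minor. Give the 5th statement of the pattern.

With a 7-note motive the entries are C3, Eb3, G3, each up a 3rd from the previous.
Extending up a 3rd: Bb3 → Db4.
From Db4 the diatonic shape gives Db4 Eb4 Bb3 F4 Db4 G3 Bb3.

Db4 Eb4 Bb3 F4 Db4 G3 Bb3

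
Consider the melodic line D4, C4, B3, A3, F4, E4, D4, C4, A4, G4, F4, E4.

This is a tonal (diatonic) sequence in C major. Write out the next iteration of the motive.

C5 B4 A4 G4

The 4-note cells begin on D4, F4, A4 — each up a 3rd from the last.
So cell 4 is C5 B4 A4 G4.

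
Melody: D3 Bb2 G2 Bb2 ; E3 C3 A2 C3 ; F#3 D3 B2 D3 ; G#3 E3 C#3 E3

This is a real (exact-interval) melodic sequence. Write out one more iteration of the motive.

A#3 F#3 D#3 F#3

Taking 4-note groups, the heads are D3, E3, F#3, G#3: the pattern moves up a 2nd.
Statement 5 starts on A#3 and keeps the same exact contour: A#3 F#3 D#3 F#3.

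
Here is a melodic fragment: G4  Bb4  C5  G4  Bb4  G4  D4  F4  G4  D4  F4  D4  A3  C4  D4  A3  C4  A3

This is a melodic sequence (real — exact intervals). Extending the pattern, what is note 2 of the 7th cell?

With 6-note cells, note 2 of each statement runs Bb4, F4, C4.
Each moves down a 4th. Continuing: G3 → D3 → A2 → E2.

E2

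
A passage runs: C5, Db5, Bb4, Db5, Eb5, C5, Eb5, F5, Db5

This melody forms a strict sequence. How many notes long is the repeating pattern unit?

3

Try groups of 3 (3 cells in 9 notes):
C5 Db5 Bb4 | Db5 Eb5 C5 | Eb5 F5 Db5
Every group is a transposition up a 2nd of the one before; no shorter unit works.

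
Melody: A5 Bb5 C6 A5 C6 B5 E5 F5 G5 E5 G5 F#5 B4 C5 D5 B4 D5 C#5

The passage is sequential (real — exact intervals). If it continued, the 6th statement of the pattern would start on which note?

The 6-note cells begin on A5, E5, B4 — each down a 4th from the last.
Extending the heads down a 4th: F#4 → C#4 → G#3.

G#3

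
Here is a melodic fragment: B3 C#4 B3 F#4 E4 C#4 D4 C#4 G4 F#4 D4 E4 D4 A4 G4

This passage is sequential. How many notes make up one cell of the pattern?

5

Try groups of 5 (3 cells in 15 notes):
B3 C#4 B3 F#4 E4 | C#4 D4 C#4 G4 F#4 | D4 E4 D4 A4 G4
Each cell is the previous one up a 2nd — so the unit is 5 notes.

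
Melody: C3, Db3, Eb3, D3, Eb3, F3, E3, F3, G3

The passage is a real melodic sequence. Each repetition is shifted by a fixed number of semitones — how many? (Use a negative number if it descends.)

2

With a 3-note motive the entries are C3, D3, E3, each up a 2nd from the previous.
C3 to D3 spans +2 semitones.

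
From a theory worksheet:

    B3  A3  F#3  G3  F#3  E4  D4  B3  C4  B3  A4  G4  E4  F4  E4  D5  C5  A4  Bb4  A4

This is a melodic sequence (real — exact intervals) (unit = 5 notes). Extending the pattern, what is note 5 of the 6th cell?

The unit is 5 notes. Position-5 pitches of the 4 shown cells: F#3, B3, E4, A4.
Extending up a 4th: D5 → G5.

G5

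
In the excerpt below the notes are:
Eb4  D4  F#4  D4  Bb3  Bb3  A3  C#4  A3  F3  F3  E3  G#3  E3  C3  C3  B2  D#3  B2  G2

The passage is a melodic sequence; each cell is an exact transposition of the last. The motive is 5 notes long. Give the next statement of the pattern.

Unit = 5 notes; the statements start on Eb4, Bb3, F3, C3, moving down a 4th each time.
So cell 5 is G2 F#2 A#2 F#2 D2.

G2 F#2 A#2 F#2 D2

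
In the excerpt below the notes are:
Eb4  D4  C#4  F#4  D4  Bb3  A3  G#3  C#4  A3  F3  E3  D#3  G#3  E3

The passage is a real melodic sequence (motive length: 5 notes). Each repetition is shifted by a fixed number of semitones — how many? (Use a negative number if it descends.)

-5

With a 5-note motive the entries are Eb4, Bb3, F3, each down a 4th from the previous.
Eb4→Bb3 is 58 − 63 = -5 semitones.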